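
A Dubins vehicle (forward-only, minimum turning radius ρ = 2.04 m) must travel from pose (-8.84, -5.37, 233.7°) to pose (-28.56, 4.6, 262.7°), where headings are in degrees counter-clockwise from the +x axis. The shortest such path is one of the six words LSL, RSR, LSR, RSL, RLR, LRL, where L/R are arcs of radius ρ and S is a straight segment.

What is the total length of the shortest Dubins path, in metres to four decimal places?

25.4696 m

Let ψ = atan2(Δy, Δx) = atan2(9.97, -19.72) = 153.1798° be the start→goal bearing.
Normalize: d = |goal − start| / ρ = 22.097043/2.04 = 10.831884, α = (θ_start − ψ) mod 360° = 80.5202° = 1.405342 rad, β = (θ_goal − ψ) mod 360° = 109.5202° = 1.911487 rad.
Common terms: sin α = 0.986344, cos α = 0.164701, sin β = 0.942524, cos β = -0.334139, cos(α−β) = 0.874620, d² = 117.329705. Work in radians in the unit-radius frame; every candidate has L = ρ·(t + p + q).
LSL: p² = 2 + d² − 2cos(α−β) + 2d(sin α − sin β) = 118.529764; p = √p² = 10.887138; φ = atan2(cos β − cos α, d + sin α − sin β) = -0.045835 rad; t = (φ − α) mod 2π = 4.832008 rad, q = (β − φ) mod 2π = 1.957323 rad → L = 2.04·(4.832008 + 10.887138 + 1.957323) = 2.04·17.676468 = 36.059995 m
RSR: p² = 2 + d² − 2cos(α−β) + 2d(sin β − sin α) = 116.631167; p = √p² = 10.799591; φ = atan2(cos α − cos β, d − sin α + sin β) = 0.046207 rad; t = (α − φ) mod 2π = 1.359135 rad, q = (φ − β) mod 2π = 4.417905 rad → L = 2.04·(1.359135 + 10.799591 + 4.417905) = 2.04·16.576631 = 33.816327 m
LSR: p² = d² − 2 + 2cos(α−β) + 2d(sin α + sin β) = 158.865483; p = √p² = 12.604185; φ = atan2(−cos α − cos β, d + sin α + sin β) − atan2(−2, p) = 0.170643 rad; t = (φ − α) mod 2π = 5.048486 rad, q = (φ − β) mod 2π = 4.542341 rad → L = 2.04·(5.048486 + 12.604185 + 4.542341) = 2.04·22.195012 = 45.277824 m
RSL: p² = d² − 2 + 2cos(α−β) − 2d(sin α + sin β) = 75.292405; p = √p² = 8.677120; φ = atan2(cos α + cos β, d − sin α − sin β) − atan2(2, p) = -0.245564 rad; t = (α − φ) mod 2π = 1.650906 rad, q = (β − φ) mod 2π = 2.157052 rad → L = 2.04·(1.650906 + 8.677120 + 2.157052) = 2.04·12.485077 = 25.469558 m
RLR: c = (6 − d² + 2cos(α−β) + 2d(sin α − sin β))/8 = -13.578896, |c| > 1 → infeasible
LRL: c = (6 − d² + 2cos(α−β) − 2d(sin α − sin β))/8 = -13.816221, |c| > 1 → infeasible
Shortest: RSL with L = 25.469558 m ≈ 25.4696 m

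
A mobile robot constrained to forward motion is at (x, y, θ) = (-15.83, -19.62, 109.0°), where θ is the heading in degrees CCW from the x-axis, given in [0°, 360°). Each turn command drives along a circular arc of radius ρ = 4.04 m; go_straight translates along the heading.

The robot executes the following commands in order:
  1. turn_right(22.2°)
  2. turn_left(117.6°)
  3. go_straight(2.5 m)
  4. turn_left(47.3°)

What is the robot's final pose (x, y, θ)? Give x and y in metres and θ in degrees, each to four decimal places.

(-26.1899, -17.6179, 251.7000°)

set_pose: (x, y, θ) = (-15.8300, -19.6200, 109.0000°), ρ = 4.04
turn_right(22.2°): centre at ρ to the right, rotate −22.2° → (-16.0438, -18.0792, 86.8000°)
turn_left(117.6°): centre at ρ to the left, rotate +117.6° → (-21.7464, -14.1745, 204.4000°)
go_straight(2.5): x += 2.5·cos θ, y += 2.5·sin θ → (-24.0232, -15.2073, 204.4000°)
turn_left(47.3°): centre at ρ to the left, rotate +47.3° → (-26.1899, -17.6179, 251.7000°)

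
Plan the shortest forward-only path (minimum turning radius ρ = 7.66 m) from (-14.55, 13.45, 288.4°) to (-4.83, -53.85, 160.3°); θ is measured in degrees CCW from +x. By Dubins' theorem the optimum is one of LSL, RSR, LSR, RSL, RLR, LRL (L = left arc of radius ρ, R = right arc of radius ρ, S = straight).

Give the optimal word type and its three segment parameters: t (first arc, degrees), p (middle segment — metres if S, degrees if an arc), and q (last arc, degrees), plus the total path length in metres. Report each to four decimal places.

LSR: t = 0.3450°, p = 60.8084 m, q = 128.4450°, L = 78.0266 m

Let ψ = atan2(Δy, Δx) = atan2(-67.30, 9.72) = -81.7817° be the start→goal bearing.
Normalize: d = |goal − start| / ρ = 67.998297/7.66 = 8.877062, α = (θ_start − ψ) mod 360° = 10.1817° = 0.177704 rad, β = (θ_goal − ψ) mod 360° = 242.0817° = 4.225123 rad.
Common terms: sin α = 0.176771, cos α = 0.984252, sin β = -0.883616, cos β = -0.468212, cos(α−β) = -0.617036, d² = 78.802235. Work in radians in the unit-radius frame; every candidate has L = ρ·(t + p + q).
LSL: p² = 2 + d² − 2cos(α−β) + 2d(sin α − sin β) = 100.862548; p = √p² = 10.043035; φ = atan2(cos β − cos α, d + sin α − sin β) = -0.145133 rad; t = (φ − α) mod 2π = 5.960348 rad, q = (β − φ) mod 2π = 4.370256 rad → L = 7.66·(5.960348 + 10.043035 + 4.370256) = 7.66·20.373639 = 156.062072 m
RSR: p² = 2 + d² − 2cos(α−β) + 2d(sin β − sin α) = 63.210064; p = √p² = 7.950476; φ = atan2(cos α − cos β, d − sin α + sin β) = 0.183721 rad; t = (α − φ) mod 2π = 6.277169 rad, q = (φ − β) mod 2π = 2.241783 rad → L = 7.66·(6.277169 + 7.950476 + 2.241783) = 7.66·16.469428 = 126.155817 m
LSR: p² = d² − 2 + 2cos(α−β) + 2d(sin α + sin β) = 63.018738; p = √p² = 7.938434; φ = atan2(−cos α − cos β, d + sin α + sin β) − atan2(−2, p) = 0.183725 rad; t = (φ − α) mod 2π = 0.006021 rad, q = (φ − β) mod 2π = 2.241788 rad → L = 7.66·(0.006021 + 7.938434 + 2.241788) = 7.66·10.186243 = 78.026618 m
RSL: p² = d² − 2 + 2cos(α−β) − 2d(sin α + sin β) = 88.117588; p = √p² = 9.387097; φ = atan2(cos α + cos β, d − sin α − sin β) − atan2(2, p) = -0.156127 rad; t = (α − φ) mod 2π = 0.333832 rad, q = (β − φ) mod 2π = 4.381250 rad → L = 7.66·(0.333832 + 9.387097 + 4.381250) = 7.66·14.102179 = 108.022688 m
RLR: c = (6 − d² + 2cos(α−β) + 2d(sin α − sin β))/8 = -6.901258, |c| > 1 → infeasible
LRL: c = (6 − d² + 2cos(α−β) − 2d(sin α − sin β))/8 = -11.607819, |c| > 1 → infeasible
Shortest: LSR with L = 78.026618 m ≈ 78.0266 m
Convert LSR to answer units (arcs ×180/π): t = 0.006021·180/π = 0.3450°, p = ρ·p = 7.66·7.938434 = 60.8084 m, q = 2.241788·180/π = 128.4450°, L = 78.0266 m.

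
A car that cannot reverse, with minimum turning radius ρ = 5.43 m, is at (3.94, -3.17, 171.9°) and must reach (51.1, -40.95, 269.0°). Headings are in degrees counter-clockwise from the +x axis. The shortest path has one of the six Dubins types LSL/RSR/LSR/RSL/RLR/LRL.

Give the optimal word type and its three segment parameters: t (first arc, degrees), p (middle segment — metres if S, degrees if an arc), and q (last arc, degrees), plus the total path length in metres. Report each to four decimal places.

LSR: t = 162.5923°, p = 52.2672 m, q = 65.4923°, L = 73.8831 m

Let ψ = atan2(Δy, Δx) = atan2(-37.78, 47.16) = -38.6983° be the start→goal bearing.
Normalize: d = |goal − start| / ρ = 60.426766/5.43 = 11.128318, α = (θ_start − ψ) mod 360° = 210.5983° = 3.675634 rad, β = (θ_goal − ψ) mod 360° = 307.6983° = 5.370349 rad.
Common terms: sin α = -0.509016, cos α = -0.860757, sin β = -0.791242, cos β = 0.611504, cos(α−β) = -0.123601, d² = 123.839457. Work in radians in the unit-radius frame; every candidate has L = ρ·(t + p + q).
LSL: p² = 2 + d² − 2cos(α−β) + 2d(sin α − sin β) = 132.368051; p = √p² = 11.505132; φ = atan2(cos β − cos α, d + sin α − sin β) = 0.128317 rad; t = (φ − α) mod 2π = 2.735869 rad, q = (β − φ) mod 2π = 5.242031 rad → L = 5.43·(2.735869 + 11.505132 + 5.242031) = 5.43·19.483032 = 105.792861 m
RSR: p² = 2 + d² − 2cos(α−β) + 2d(sin β − sin α) = 119.805268; p = √p² = 10.945559; φ = atan2(cos α − cos β, d − sin α + sin β) = -0.134917 rad; t = (α − φ) mod 2π = 3.810550 rad, q = (φ − β) mod 2π = 0.777920 rad → L = 5.43·(3.810550 + 10.945559 + 0.777920) = 5.43·15.534030 = 84.349782 m
LSR: p² = d² − 2 + 2cos(α−β) + 2d(sin α + sin β) = 92.652894; p = √p² = 9.625637; φ = atan2(−cos α − cos β, d + sin α + sin β) − atan2(−2, p) = 0.230219 rad; t = (φ − α) mod 2π = 2.837771 rad, q = (φ − β) mod 2π = 1.143056 rad → L = 5.43·(2.837771 + 9.625637 + 1.143056) = 5.43·13.606464 = 73.883102 m
RSL: p² = d² − 2 + 2cos(α−β) − 2d(sin α + sin β) = 150.531613; p = √p² = 12.269133; φ = atan2(cos α + cos β, d − sin α − sin β) − atan2(2, p) = -0.181642 rad; t = (α − φ) mod 2π = 3.857276 rad, q = (β − φ) mod 2π = 5.551990 rad → L = 5.43·(3.857276 + 12.269133 + 5.551990) = 5.43·21.678398 = 117.713703 m
RLR: c = (6 − d² + 2cos(α−β) + 2d(sin α − sin β))/8 = -13.975659, |c| > 1 → infeasible
LRL: c = (6 − d² + 2cos(α−β) − 2d(sin α − sin β))/8 = -15.546006, |c| > 1 → infeasible
Shortest: LSR with L = 73.883102 m ≈ 73.8831 m
Convert LSR to answer units (arcs ×180/π): t = 2.837771·180/π = 162.5923°, p = ρ·p = 5.43·9.625637 = 52.2672 m, q = 1.143056·180/π = 65.4923°, L = 73.8831 m.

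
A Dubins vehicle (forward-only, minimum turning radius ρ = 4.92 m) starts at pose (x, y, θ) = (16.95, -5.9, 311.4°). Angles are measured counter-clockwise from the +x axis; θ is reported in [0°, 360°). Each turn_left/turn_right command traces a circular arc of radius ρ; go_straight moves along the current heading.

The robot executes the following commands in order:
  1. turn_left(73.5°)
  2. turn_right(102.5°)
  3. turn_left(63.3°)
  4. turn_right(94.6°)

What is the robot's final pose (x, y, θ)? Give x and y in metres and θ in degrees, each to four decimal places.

set_pose: (x, y, θ) = (16.9500, -5.9000, 311.4000°), ρ = 4.92
turn_left(73.5°): centre at ρ to the left, rotate +73.5° → (22.7120, -7.1090, 384.9000° ≡ 24.9000°)
turn_right(102.5°): centre at ρ to the right, rotate −102.5° → (29.5888, -10.5152, -77.6000° ≡ 282.4000°)
turn_left(63.3°): centre at ρ to the left, rotate +63.3° → (33.1788, -14.2262, 345.7000°)
turn_right(94.6°): centre at ρ to the right, rotate −94.6° → (36.6183, -20.5875, 251.1000°)

(36.6183, -20.5875, 251.1000°)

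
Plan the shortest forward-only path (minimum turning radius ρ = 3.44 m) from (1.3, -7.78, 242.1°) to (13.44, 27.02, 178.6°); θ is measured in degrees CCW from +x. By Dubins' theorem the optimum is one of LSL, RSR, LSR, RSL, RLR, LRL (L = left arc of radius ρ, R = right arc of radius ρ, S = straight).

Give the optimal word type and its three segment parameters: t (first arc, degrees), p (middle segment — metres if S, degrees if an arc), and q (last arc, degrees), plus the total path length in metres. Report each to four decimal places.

Let ψ = atan2(Δy, Δx) = atan2(34.80, 12.14) = 70.7686° be the start→goal bearing.
Normalize: d = |goal − start| / ρ = 36.856744/3.44 = 10.714170, α = (θ_start − ψ) mod 360° = 171.3314° = 2.990296 rad, β = (θ_goal − ψ) mod 360° = 107.8314° = 1.882012 rad.
Common terms: sin α = 0.150720, cos α = -0.988577, sin β = 0.951962, cos β = -0.306216, cos(α−β) = 0.446198, d² = 114.793436. Work in radians in the unit-radius frame; every candidate has L = ρ·(t + p + q).
LSL: p² = 2 + d² − 2cos(α−β) + 2d(sin α − sin β) = 98.731752; p = √p² = 9.936385; φ = atan2(cos β − cos α, d + sin α − sin β) = 0.068727 rad; t = (φ − α) mod 2π = 3.361616 rad, q = (β − φ) mod 2π = 1.813285 rad → L = 3.44·(3.361616 + 9.936385 + 1.813285) = 3.44·15.111286 = 51.982825 m
RSR: p² = 2 + d² − 2cos(α−β) + 2d(sin β − sin α) = 133.070328; p = √p² = 11.535611; φ = atan2(cos α − cos β, d − sin α + sin β) = -0.059187 rad; t = (α − φ) mod 2π = 3.049483 rad, q = (φ − β) mod 2π = 4.341986 rad → L = 3.44·(3.049483 + 11.535611 + 4.341986) = 3.44·18.927081 = 65.109158 m
LSR: p² = d² − 2 + 2cos(α−β) + 2d(sin α + sin β) = 137.314472; p = √p² = 11.718126; φ = atan2(−cos α − cos β, d + sin α + sin β) − atan2(−2, p) = 0.278183 rad; t = (φ − α) mod 2π = 3.571072 rad, q = (φ − β) mod 2π = 4.679356 rad → L = 3.44·(3.571072 + 11.718126 + 4.679356) = 3.44·19.968554 = 68.691827 m
RSL: p² = d² − 2 + 2cos(α−β) − 2d(sin α + sin β) = 90.057191; p = √p² = 9.489847; φ = atan2(cos α + cos β, d − sin α − sin β) − atan2(2, p) = -0.341619 rad; t = (α − φ) mod 2π = 3.331915 rad, q = (β − φ) mod 2π = 2.223631 rad → L = 3.44·(3.331915 + 9.489847 + 2.223631) = 3.44·15.045393 = 51.756151 m
RLR: c = (6 − d² + 2cos(α−β) + 2d(sin α − sin β))/8 = -15.633791, |c| > 1 → infeasible
LRL: c = (6 − d² + 2cos(α−β) − 2d(sin α − sin β))/8 = -11.341469, |c| > 1 → infeasible
Shortest: RSL with L = 51.756151 m ≈ 51.7562 m
Convert RSL to answer units (arcs ×180/π): t = 3.331915·180/π = 190.9047°, p = ρ·p = 3.44·9.489847 = 32.6451 m, q = 2.223631·180/π = 127.4047°, L = 51.7562 m.

RSL: t = 190.9047°, p = 32.6451 m, q = 127.4047°, L = 51.7562 m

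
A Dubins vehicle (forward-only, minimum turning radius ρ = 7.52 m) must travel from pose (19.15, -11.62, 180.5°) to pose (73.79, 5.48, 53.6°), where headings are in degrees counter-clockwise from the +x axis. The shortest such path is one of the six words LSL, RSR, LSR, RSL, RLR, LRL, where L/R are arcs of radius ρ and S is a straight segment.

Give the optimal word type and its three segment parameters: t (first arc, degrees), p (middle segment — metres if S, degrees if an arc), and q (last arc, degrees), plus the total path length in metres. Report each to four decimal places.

Let ψ = atan2(Δy, Δx) = atan2(17.10, 54.64) = 17.3779° be the start→goal bearing.
Normalize: d = |goal − start| / ρ = 57.253293/7.52 = 7.613470, α = (θ_start − ψ) mod 360° = 163.1221° = 2.847018 rad, β = (θ_goal − ψ) mod 360° = 36.2221° = 0.632195 rad.
Common terms: sin α = 0.290333, cos α = -0.956926, sin β = 0.590917, cos β = 0.806732, cos(α−β) = -0.600420, d² = 57.964923. Work in radians in the unit-radius frame; every candidate has L = ρ·(t + p + q).
LSL: p² = 2 + d² − 2cos(α−β) + 2d(sin α − sin β) = 56.588795; p = √p² = 7.522552; φ = atan2(cos β − cos α, d + sin α − sin β) = 0.236652 rad; t = (φ − α) mod 2π = 3.672820 rad, q = (β − φ) mod 2π = 0.395543 rad → L = 7.52·(3.672820 + 7.522552 + 0.395543) = 7.52·11.590915 = 87.163680 m
RSR: p² = 2 + d² − 2cos(α−β) + 2d(sin β − sin α) = 65.742733; p = √p² = 8.108189; φ = atan2(cos α − cos β, d − sin α + sin β) = -0.219268 rad; t = (α − φ) mod 2π = 3.066286 rad, q = (φ − β) mod 2π = 5.431722 rad → L = 7.52·(3.066286 + 8.108189 + 5.431722) = 7.52·16.606197 = 124.878604 m
LSR: p² = d² − 2 + 2cos(α−β) + 2d(sin α + sin β) = 68.182824; p = √p² = 8.257289; φ = atan2(−cos α − cos β, d + sin α + sin β) − atan2(−2, p) = 0.255313 rad; t = (φ − α) mod 2π = 3.691480 rad, q = (φ − β) mod 2π = 5.906303 rad → L = 7.52·(3.691480 + 8.257289 + 5.906303) = 7.52·17.855073 = 134.270147 m
RSL: p² = d² − 2 + 2cos(α−β) − 2d(sin α + sin β) = 41.345342; p = √p² = 6.430034; φ = atan2(cos α + cos β, d − sin α − sin β) − atan2(2, p) = -0.323860 rad; t = (α − φ) mod 2π = 3.170878 rad, q = (β − φ) mod 2π = 0.956055 rad → L = 7.52·(3.170878 + 6.430034 + 0.956055) = 7.52·10.556968 = 79.388397 m
RLR: c = (6 − d² + 2cos(α−β) + 2d(sin α − sin β))/8 = -7.217842, |c| > 1 → infeasible
LRL: c = (6 − d² + 2cos(α−β) − 2d(sin α − sin β))/8 = -6.073599, |c| > 1 → infeasible
Shortest: RSL with L = 79.388397 m ≈ 79.3884 m
Convert RSL to answer units (arcs ×180/π): t = 3.170878·180/π = 181.6779°, p = ρ·p = 7.52·6.430034 = 48.3539 m, q = 0.956055·180/π = 54.7779°, L = 79.3884 m.

RSL: t = 181.6779°, p = 48.3539 m, q = 54.7779°, L = 79.3884 m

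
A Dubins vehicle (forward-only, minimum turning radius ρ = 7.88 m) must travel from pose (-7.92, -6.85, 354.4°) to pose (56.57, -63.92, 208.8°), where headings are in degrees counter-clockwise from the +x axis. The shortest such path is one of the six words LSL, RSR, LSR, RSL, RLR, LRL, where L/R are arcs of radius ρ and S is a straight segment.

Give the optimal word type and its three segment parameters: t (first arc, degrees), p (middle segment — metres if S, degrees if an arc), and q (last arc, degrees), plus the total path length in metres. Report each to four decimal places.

RSR: t = 28.9507°, p = 74.6247 m, q = 116.6493°, L = 94.6494 m

Let ψ = atan2(Δy, Δx) = atan2(-57.07, 64.49) = -41.5070° be the start→goal bearing.
Normalize: d = |goal − start| / ρ = 86.115881/7.88 = 10.928411, α = (θ_start − ψ) mod 360° = 35.9070° = 0.626696 rad, β = (θ_goal − ψ) mod 360° = 250.3070° = 4.368681 rad.
Common terms: sin α = 0.586471, cos α = 0.809970, sin β = -0.941512, cos β = -0.336980, cos(α−β) = -0.825113, d² = 119.430174. Work in radians in the unit-radius frame; every candidate has L = ρ·(t + p + q).
LSL: p² = 2 + d² − 2cos(α−β) + 2d(sin α − sin β) = 156.477260; p = √p² = 12.509087; φ = atan2(cos β − cos α, d + sin α − sin β) = -0.091818 rad; t = (φ − α) mod 2π = 5.564671 rad, q = (β − φ) mod 2π = 4.460500 rad → L = 7.88·(5.564671 + 12.509087 + 4.460500) = 7.88·22.534258 = 177.569955 m
RSR: p² = 2 + d² − 2cos(α−β) + 2d(sin β − sin α) = 89.683542; p = √p² = 9.470140; φ = atan2(cos α − cos β, d − sin α + sin β) = 0.121410 rad; t = (α − φ) mod 2π = 0.505285 rad, q = (φ − β) mod 2π = 2.035914 rad → L = 7.88·(0.505285 + 9.470140 + 2.035914) = 7.88·12.011339 = 94.649351 m
LSR: p² = d² − 2 + 2cos(α−β) + 2d(sin α + sin β) = 108.019894; p = √p² = 10.393262; φ = atan2(−cos α − cos β, d + sin α + sin β) − atan2(−2, p) = 0.145404 rad; t = (φ − α) mod 2π = 5.801894 rad, q = (φ − β) mod 2π = 2.059908 rad → L = 7.88·(5.801894 + 10.393262 + 2.059908) = 7.88·18.255064 = 143.849905 m
RSL: p² = d² − 2 + 2cos(α−β) − 2d(sin α + sin β) = 123.540000; p = √p² = 11.114855; φ = atan2(cos α + cos β, d − sin α − sin β) − atan2(2, p) = -0.136140 rad; t = (α − φ) mod 2π = 0.762835 rad, q = (β − φ) mod 2π = 4.504821 rad → L = 7.88·(0.762835 + 11.114855 + 4.504821) = 7.88·16.382512 = 129.094192 m
RLR: c = (6 − d² + 2cos(α−β) + 2d(sin α − sin β))/8 = -10.210443, |c| > 1 → infeasible
LRL: c = (6 − d² + 2cos(α−β) − 2d(sin α − sin β))/8 = -18.559657, |c| > 1 → infeasible
Shortest: RSR with L = 94.649351 m ≈ 94.6494 m
Convert RSR to answer units (arcs ×180/π): t = 0.505285·180/π = 28.9507°, p = ρ·p = 7.88·9.470140 = 74.6247 m, q = 2.035914·180/π = 116.6493°, L = 94.6494 m.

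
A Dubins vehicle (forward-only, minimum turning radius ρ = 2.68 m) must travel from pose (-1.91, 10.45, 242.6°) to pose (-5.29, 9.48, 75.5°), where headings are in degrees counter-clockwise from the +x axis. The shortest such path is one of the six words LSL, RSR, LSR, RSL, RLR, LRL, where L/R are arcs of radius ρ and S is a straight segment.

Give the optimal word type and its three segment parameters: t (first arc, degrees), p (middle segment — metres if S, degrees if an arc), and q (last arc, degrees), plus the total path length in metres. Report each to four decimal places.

Let ψ = atan2(Δy, Δx) = atan2(-0.97, -3.38) = -163.9875° be the start→goal bearing.
Normalize: d = |goal − start| / ρ = 3.516433/2.68 = 1.312102, α = (θ_start − ψ) mod 360° = 46.5875° = 0.813105 rad, β = (θ_goal − ψ) mod 360° = 239.4875° = 4.179845 rad.
Common terms: sin α = 0.726424, cos α = 0.687247, sin β = -0.861518, cos β = -0.507727, cos(α−β) = -0.974761, d² = 1.721611. Work in radians in the unit-radius frame; every candidate has L = ρ·(t + p + q).
LSL: p² = 2 + d² − 2cos(α−β) + 2d(sin α − sin β) = 9.838218; p = √p² = 3.136593; φ = atan2(cos β − cos α, d + sin α − sin β) = -0.390854 rad; t = (φ − α) mod 2π = 5.079227 rad, q = (β − φ) mod 2π = 4.570699 rad → L = 2.68·(5.079227 + 3.136593 + 4.570699) = 2.68·12.786519 = 34.267870 m
RSR: p² = 2 + d² − 2cos(α−β) + 2d(sin β − sin α) = 1.504049; p = √p² = 1.226397; φ = atan2(cos α − cos β, d − sin α + sin β) = 1.797657 rad; t = (α − φ) mod 2π = 5.298633 rad, q = (φ − β) mod 2π = 3.900997 rad → L = 2.68·(5.298633 + 1.226397 + 3.900997) = 2.68·10.426027 = 27.941754 m
LSR: p² = d² − 2 + 2cos(α−β) + 2d(sin α + sin β) = -2.582425 < 0 → infeasible
RSL: p² = d² − 2 + 2cos(α−β) − 2d(sin α + sin β) = -1.873398 < 0 → infeasible
RLR: c = (6 − d² + 2cos(α−β) + 2d(sin α − sin β))/8 = 0.811994; p = 2π − arccos c = 5.659949 rad; φ = atan2(cos α − cos β, d − sin α + sin β) = 1.797657 rad; t = (α − φ + p/2) mod 2π = 1.845422 rad, q = (α − β − t + p) mod 2π = 0.447787 rad → L = 2.68·(1.845422 + 5.659949 + 0.447787) = 2.68·7.953158 = 21.314463 m
LRL: c = (6 − d² + 2cos(α−β) − 2d(sin α − sin β))/8 = -0.229777; p = 2π − arccos c = 4.480540 rad; φ = atan2(cos β − cos α, d + sin α − sin β) = -0.390854 rad; t = (φ − α + p/2) mod 2π = 1.036312 rad, q = (β − α − t + p) mod 2π = 0.527783 rad → L = 2.68·(1.036312 + 4.480540 + 0.527783) = 2.68·6.044635 = 16.199623 m
Shortest: LRL with L = 16.199623 m ≈ 16.1996 m
Convert LRL to answer units (arcs ×180/π): t = 1.036312·180/π = 59.3763°, p = 4.480540·180/π = 256.7160°, q = 0.527783·180/π = 30.2398°, L = 16.1996 m.

LRL: t = 59.3763°, p = 256.7160°, q = 30.2398°, L = 16.1996 m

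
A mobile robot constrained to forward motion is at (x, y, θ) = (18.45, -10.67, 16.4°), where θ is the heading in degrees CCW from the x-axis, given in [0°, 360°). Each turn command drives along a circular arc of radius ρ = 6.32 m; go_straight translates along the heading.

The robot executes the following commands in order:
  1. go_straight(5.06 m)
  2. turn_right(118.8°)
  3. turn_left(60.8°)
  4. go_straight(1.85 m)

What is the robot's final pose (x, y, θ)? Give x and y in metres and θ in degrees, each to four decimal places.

(34.6211, -23.9728, 318.4000°)

set_pose: (x, y, θ) = (18.4500, -10.6700, 16.4000°), ρ = 6.32
go_straight(5.06): x += 5.06·cos θ, y += 5.06·sin θ → (23.3041, -9.2414, 16.4000°)
turn_right(118.8°): centre at ρ to the right, rotate −118.8° → (31.2611, -16.6613, -102.4000° ≡ 257.6000°)
turn_left(60.8°): centre at ρ to the left, rotate +60.8° → (33.2377, -22.7446, 318.4000°)
go_straight(1.85): x += 1.85·cos θ, y += 1.85·sin θ → (34.6211, -23.9728, 318.4000°)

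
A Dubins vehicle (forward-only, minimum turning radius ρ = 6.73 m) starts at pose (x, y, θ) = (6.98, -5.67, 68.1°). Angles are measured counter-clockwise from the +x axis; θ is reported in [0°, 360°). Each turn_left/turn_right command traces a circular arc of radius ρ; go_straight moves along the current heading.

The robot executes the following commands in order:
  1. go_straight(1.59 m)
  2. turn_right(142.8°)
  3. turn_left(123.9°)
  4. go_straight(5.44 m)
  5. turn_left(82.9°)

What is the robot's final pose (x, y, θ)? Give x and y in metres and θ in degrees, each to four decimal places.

set_pose: (x, y, θ) = (6.9800, -5.6700, 68.1000°), ρ = 6.73
go_straight(1.59): x += 1.59·cos θ, y += 1.59·sin θ → (7.5731, -4.1947, 68.1000°)
turn_right(142.8°): centre at ρ to the right, rotate −142.8° → (20.3089, -4.9291, -74.7000° ≡ 285.3000°)
turn_left(123.9°): centre at ρ to the left, rotate +123.9° → (31.8949, -7.5507, 409.2000° ≡ 49.2000°)
go_straight(5.44): x += 5.44·cos θ, y += 5.44·sin θ → (35.4495, -3.4327, 49.2000°)
turn_left(82.9°): centre at ρ to the left, rotate +82.9° → (35.3484, 5.4768, 132.1000°)

(35.3484, 5.4768, 132.1000°)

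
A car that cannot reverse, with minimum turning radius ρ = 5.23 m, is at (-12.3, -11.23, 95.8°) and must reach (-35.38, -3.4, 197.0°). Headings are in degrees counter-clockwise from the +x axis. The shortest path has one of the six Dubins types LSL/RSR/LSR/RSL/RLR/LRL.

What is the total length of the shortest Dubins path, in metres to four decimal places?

25.9264 m

Let ψ = atan2(Δy, Δx) = atan2(7.83, -23.08) = 161.2602° be the start→goal bearing.
Normalize: d = |goal − start| / ρ = 24.372019/5.23 = 4.660042, α = (θ_start − ψ) mod 360° = 294.5398° = 5.140688 rad, β = (θ_goal − ψ) mod 360° = 35.7398° = 0.623776 rad.
Common terms: sin α = -0.909673, cos α = 0.415324, sin β = 0.584104, cos β = 0.811678, cos(α−β) = -0.194234, d² = 21.715990. Work in radians in the unit-radius frame; every candidate has L = ρ·(t + p + q).
LSL: p² = 2 + d² − 2cos(α−β) + 2d(sin α − sin β) = 10.182324; p = √p² = 3.190975; φ = atan2(cos β − cos α, d + sin α − sin β) = 0.124533 rad; t = (φ − α) mod 2π = 1.267029 rad, q = (β − φ) mod 2π = 0.499244 rad → L = 5.23·(1.267029 + 3.190975 + 0.499244) = 5.23·4.957249 = 25.926410 m
RSR: p² = 2 + d² − 2cos(α−β) + 2d(sin β − sin α) = 38.026593; p = √p² = 6.166571; φ = atan2(cos α − cos β, d − sin α + sin β) = -0.064319 rad; t = (α − φ) mod 2π = 5.205007 rad, q = (φ − β) mod 2π = 5.595090 rad → L = 5.23·(5.205007 + 6.166571 + 5.595090) = 5.23·16.966668 = 88.735674 m
LSR: p² = d² − 2 + 2cos(α−β) + 2d(sin α + sin β) = 16.293192; p = √p² = 4.036483; φ = atan2(−cos α − cos β, d + sin α + sin β) − atan2(−2, p) = 0.184163 rad; t = (φ − α) mod 2π = 1.326660 rad, q = (φ − β) mod 2π = 5.843572 rad → L = 5.23·(1.326660 + 4.036483 + 5.843572) = 5.23·11.206715 = 58.611119 m
RSL: p² = d² − 2 + 2cos(α−β) − 2d(sin α + sin β) = 22.361850; p = √p² = 4.728832; φ = atan2(cos α + cos β, d − sin α − sin β) − atan2(2, p) = -0.158809 rad; t = (α − φ) mod 2π = 5.299498 rad, q = (β − φ) mod 2π = 0.782586 rad → L = 5.23·(5.299498 + 4.728832 + 0.782586) = 5.23·10.810915 = 56.541086 m
RLR: c = (6 − d² + 2cos(α−β) + 2d(sin α − sin β))/8 = -3.753324, |c| > 1 → infeasible
LRL: c = (6 − d² + 2cos(α−β) − 2d(sin α − sin β))/8 = -0.272791; p = 2π − arccos c = 4.436097 rad; φ = atan2(cos β − cos α, d + sin α − sin β) = 0.124533 rad; t = (φ − α + p/2) mod 2π = 3.485078 rad, q = (β − α − t + p) mod 2π = 2.717292 rad → L = 5.23·(3.485078 + 4.436097 + 2.717292) = 5.23·10.638466 = 55.639179 m
Shortest: LSL with L = 25.926410 m ≈ 25.9264 m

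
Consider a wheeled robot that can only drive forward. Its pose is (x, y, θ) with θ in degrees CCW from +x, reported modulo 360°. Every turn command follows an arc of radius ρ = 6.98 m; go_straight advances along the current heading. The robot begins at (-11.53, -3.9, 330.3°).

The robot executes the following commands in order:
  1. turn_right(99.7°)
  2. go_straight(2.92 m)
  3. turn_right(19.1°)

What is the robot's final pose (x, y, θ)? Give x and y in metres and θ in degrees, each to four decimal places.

set_pose: (x, y, θ) = (-11.5300, -3.9000, 330.3000°), ρ = 6.98
turn_right(99.7°): centre at ρ to the right, rotate −99.7° → (-9.5946, -14.3935, 230.6000°)
go_straight(2.92): x += 2.92·cos θ, y += 2.92·sin θ → (-11.4480, -16.6498, 230.6000°)
turn_right(19.1°): centre at ρ to the right, rotate −19.1° → (-13.1947, -18.1709, 211.5000°)

(-13.1947, -18.1709, 211.5000°)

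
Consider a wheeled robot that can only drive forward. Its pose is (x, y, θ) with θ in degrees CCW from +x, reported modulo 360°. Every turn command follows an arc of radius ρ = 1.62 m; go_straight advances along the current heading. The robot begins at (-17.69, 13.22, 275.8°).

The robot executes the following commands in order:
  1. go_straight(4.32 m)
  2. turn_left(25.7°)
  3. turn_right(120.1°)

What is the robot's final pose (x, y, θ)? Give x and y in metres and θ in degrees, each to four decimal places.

set_pose: (x, y, θ) = (-17.6900, 13.2200, 275.8000°), ρ = 1.62
go_straight(4.32): x += 4.32·cos θ, y += 4.32·sin θ → (-17.2534, 8.9221, 275.8000°)
turn_left(25.7°): centre at ρ to the left, rotate +25.7° → (-17.0230, 8.2394, 301.5000°)
turn_right(120.1°): centre at ρ to the right, rotate −120.1° → (-18.3647, 5.7734, 181.4000°)

(-18.3647, 5.7734, 181.4000°)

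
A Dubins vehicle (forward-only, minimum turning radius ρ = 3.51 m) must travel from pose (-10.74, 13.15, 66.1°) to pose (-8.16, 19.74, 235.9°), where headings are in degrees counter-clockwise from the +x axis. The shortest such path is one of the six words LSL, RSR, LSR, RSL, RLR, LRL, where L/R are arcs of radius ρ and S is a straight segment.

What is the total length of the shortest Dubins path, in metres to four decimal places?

21.7116 m

Let ψ = atan2(Δy, Δx) = atan2(6.59, 2.58) = 68.6195° be the start→goal bearing.
Normalize: d = |goal − start| / ρ = 7.077040/3.51 = 2.016251, α = (θ_start − ψ) mod 360° = 357.4805° = 6.239211 rad, β = (θ_goal − ψ) mod 360° = 167.2805° = 2.919595 rad.
Common terms: sin α = -0.043960, cos α = 0.999033, sin β = 0.220179, cos β = -0.975459, cos(α−β) = -0.984196, d² = 4.065267. Work in radians in the unit-radius frame; every candidate has L = ρ·(t + p + q).
LSL: p² = 2 + d² − 2cos(α−β) + 2d(sin α − sin β) = 6.968517; p = √p² = 2.639795; φ = atan2(cos β − cos α, d + sin α − sin β) = -0.845001 rad; t = (φ − α) mod 2π = 5.482158 rad, q = (β − φ) mod 2π = 3.764596 rad → L = 3.51·(5.482158 + 2.639795 + 3.764596) = 3.51·11.886549 = 41.721788 m
RSR: p² = 2 + d² − 2cos(α−β) + 2d(sin β − sin α) = 9.098800; p = √p² = 3.016422; φ = atan2(cos α − cos β, d − sin α + sin β) = 0.713628 rad; t = (α − φ) mod 2π = 5.525583 rad, q = (φ − β) mod 2π = 4.077219 rad → L = 3.51·(5.525583 + 3.016422 + 4.077219) = 3.51·12.619223 = 44.293474 m
LSR: p² = d² − 2 + 2cos(α−β) + 2d(sin α + sin β) = 0.807479; p = √p² = 0.898598; φ = atan2(−cos α − cos β, d + sin α + sin β) − atan2(−2, p) = 1.137774 rad; t = (φ − α) mod 2π = 1.181748 rad, q = (φ − β) mod 2π = 4.501364 rad → L = 3.51·(1.181748 + 0.898598 + 4.501364) = 3.51·6.581710 = 23.101804 m
RSL: p² = d² − 2 + 2cos(α−β) − 2d(sin α + sin β) = -0.613726 < 0 → infeasible
RLR: c = (6 − d² + 2cos(α−β) + 2d(sin α − sin β))/8 = -0.137350; p = 2π − arccos c = 4.574603 rad; φ = atan2(cos α − cos β, d − sin α + sin β) = 0.713628 rad; t = (α − φ + p/2) mod 2π = 1.529699 rad, q = (α − β − t + p) mod 2π = 0.081335 rad → L = 3.51·(1.529699 + 4.574603 + 0.081335) = 3.51·6.185638 = 21.711589 m
LRL: c = (6 − d² + 2cos(α−β) − 2d(sin α − sin β))/8 = 0.128935; p = 2π − arccos c = 4.841684 rad; φ = atan2(cos β − cos α, d + sin α − sin β) = -0.845001 rad; t = (φ − α + p/2) mod 2π = 1.619815 rad, q = (β − α − t + p) mod 2π = 6.185438 rad → L = 3.51·(1.619815 + 4.841684 + 6.185438) = 3.51·12.646938 = 44.390751 m
Shortest: RLR with L = 21.711589 m ≈ 21.7116 m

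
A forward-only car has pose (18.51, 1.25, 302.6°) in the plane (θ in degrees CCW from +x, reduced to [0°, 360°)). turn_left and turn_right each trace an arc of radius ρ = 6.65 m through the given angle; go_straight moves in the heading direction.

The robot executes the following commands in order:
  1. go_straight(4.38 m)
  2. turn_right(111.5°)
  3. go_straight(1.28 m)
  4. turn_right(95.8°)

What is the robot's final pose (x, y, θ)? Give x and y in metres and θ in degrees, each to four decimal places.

(7.3899, -6.8835, 95.3000°)

set_pose: (x, y, θ) = (18.5100, 1.2500, 302.6000°), ρ = 6.65
go_straight(4.38): x += 4.38·cos θ, y += 4.38·sin θ → (20.8698, -2.4399, 302.6000°)
turn_right(111.5°): centre at ρ to the right, rotate −111.5° → (16.5478, -12.5484, 191.1000°)
go_straight(1.28): x += 1.28·cos θ, y += 1.28·sin θ → (15.2917, -12.7948, 191.1000°)
turn_right(95.8°): centre at ρ to the right, rotate −95.8° → (7.3899, -6.8835, 95.3000°)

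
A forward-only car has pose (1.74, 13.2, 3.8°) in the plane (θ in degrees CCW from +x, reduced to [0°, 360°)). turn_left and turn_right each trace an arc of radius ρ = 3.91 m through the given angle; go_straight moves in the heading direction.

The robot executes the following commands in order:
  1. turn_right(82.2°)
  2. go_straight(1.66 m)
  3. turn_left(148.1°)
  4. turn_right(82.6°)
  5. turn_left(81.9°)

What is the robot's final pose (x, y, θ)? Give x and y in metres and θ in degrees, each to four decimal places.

(22.7236, 12.7533, 69.0000°)

set_pose: (x, y, θ) = (1.7400, 13.2000, 3.8000°), ρ = 3.91
turn_right(82.2°): centre at ρ to the right, rotate −82.2° → (5.8293, 10.0848, -78.4000° ≡ 281.6000°)
go_straight(1.66): x += 1.66·cos θ, y += 1.66·sin θ → (6.1631, 8.4587, 281.6000°)
turn_left(148.1°): centre at ρ to the left, rotate +148.1° → (13.6603, 7.8884, 429.7000° ≡ 69.7000°)
turn_right(82.6°): centre at ρ to the right, rotate −82.6° → (18.2004, 10.3432, -12.9000° ≡ 347.1000°)
turn_left(81.9°): centre at ρ to the left, rotate +81.9° → (22.7236, 12.7533, 429.0000° ≡ 69.0000°)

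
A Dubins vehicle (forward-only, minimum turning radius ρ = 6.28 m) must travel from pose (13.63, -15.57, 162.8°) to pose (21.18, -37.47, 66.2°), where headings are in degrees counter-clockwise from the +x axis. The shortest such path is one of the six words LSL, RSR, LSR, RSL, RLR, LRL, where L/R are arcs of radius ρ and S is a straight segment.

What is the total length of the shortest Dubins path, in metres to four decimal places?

Let ψ = atan2(Δy, Δx) = atan2(-21.90, 7.55) = -70.9784° be the start→goal bearing.
Normalize: d = |goal − start| / ρ = 23.164898/6.28 = 3.688678, α = (θ_start − ψ) mod 360° = 233.7784° = 4.080203 rad, β = (θ_goal − ψ) mod 360° = 137.1784° = 2.394215 rad.
Common terms: sin α = -0.806738, cos α = -0.590909, sin β = 0.679718, cos β = -0.733474, cos(α−β) = -0.114937, d² = 13.606346. Work in radians in the unit-radius frame; every candidate has L = ρ·(t + p + q).
LSL: p² = 2 + d² − 2cos(α−β) + 2d(sin α − sin β) = 4.870109; p = √p² = 2.206832; φ = atan2(cos β − cos α, d + sin α − sin β) = -0.064646 rad; t = (φ − α) mod 2π = 2.138336 rad, q = (β − φ) mod 2π = 2.458862 rad → L = 6.28·(2.138336 + 2.206832 + 2.458862) = 6.28·6.804030 = 42.729306 m
RSR: p² = 2 + d² − 2cos(α−β) + 2d(sin β − sin α) = 26.802331; p = √p² = 5.177097; φ = atan2(cos α − cos β, d − sin α + sin β) = 0.027541 rad; t = (α − φ) mod 2π = 4.052662 rad, q = (φ − β) mod 2π = 3.916511 rad → L = 6.28·(4.052662 + 5.177097 + 3.916511) = 6.28·13.146270 = 82.558576 m
LSR: p² = d² − 2 + 2cos(α−β) + 2d(sin α + sin β) = 10.439397; p = √p² = 3.231006; φ = atan2(−cos α − cos β, d + sin α + sin β) − atan2(−2, p) = 0.910276 rad; t = (φ − α) mod 2π = 3.113258 rad, q = (φ − β) mod 2π = 4.799246 rad → L = 6.28·(3.113258 + 3.231006 + 4.799246) = 6.28·11.143510 = 69.981245 m
RSL: p² = d² − 2 + 2cos(α−β) − 2d(sin α + sin β) = 12.313545; p = √p² = 3.509066; φ = atan2(cos α + cos β, d − sin α − sin β) − atan2(2, p) = -0.852111 rad; t = (α − φ) mod 2π = 4.932314 rad, q = (β − φ) mod 2π = 3.246326 rad → L = 6.28·(4.932314 + 3.509066 + 3.246326) = 6.28·11.687706 = 73.398795 m
RLR: c = (6 − d² + 2cos(α−β) + 2d(sin α − sin β))/8 = -2.350291, |c| > 1 → infeasible
LRL: c = (6 − d² + 2cos(α−β) − 2d(sin α − sin β))/8 = 0.391236; p = 2π − arccos c = 5.114364 rad; φ = atan2(cos β − cos α, d + sin α − sin β) = -0.064646 rad; t = (φ − α + p/2) mod 2π = 4.695517 rad, q = (β − α − t + p) mod 2π = 5.016043 rad → L = 6.28·(4.695517 + 5.114364 + 5.016043) = 6.28·14.825925 = 93.106806 m
Shortest: LSL with L = 42.729306 m ≈ 42.7293 m

42.7293 m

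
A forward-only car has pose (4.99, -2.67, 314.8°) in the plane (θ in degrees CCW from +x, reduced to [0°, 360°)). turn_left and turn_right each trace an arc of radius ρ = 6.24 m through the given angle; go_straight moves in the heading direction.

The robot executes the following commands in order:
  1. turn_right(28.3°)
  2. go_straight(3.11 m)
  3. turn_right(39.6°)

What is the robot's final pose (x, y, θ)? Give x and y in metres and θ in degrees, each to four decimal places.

(7.1853, -12.4970, 246.9000°)

set_pose: (x, y, θ) = (4.9900, -2.6700, 314.8000°), ρ = 6.24
turn_right(28.3°): centre at ρ to the right, rotate −28.3° → (6.5453, -5.2947, 286.5000°)
go_straight(3.11): x += 3.11·cos θ, y += 3.11·sin θ → (7.4286, -8.2766, 286.5000°)
turn_right(39.6°): centre at ρ to the right, rotate −39.6° → (7.1853, -12.4970, 246.9000°)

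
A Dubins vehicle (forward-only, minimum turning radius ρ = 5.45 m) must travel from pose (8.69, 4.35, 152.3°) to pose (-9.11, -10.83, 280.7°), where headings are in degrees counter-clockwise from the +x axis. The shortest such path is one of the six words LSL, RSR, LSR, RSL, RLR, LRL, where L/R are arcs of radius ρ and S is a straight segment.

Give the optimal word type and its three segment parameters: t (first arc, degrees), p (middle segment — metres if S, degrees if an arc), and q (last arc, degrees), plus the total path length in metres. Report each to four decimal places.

LSL: t = 71.0083°, p = 13.6206 m, q = 57.3917°, L = 25.8341 m

Let ψ = atan2(Δy, Δx) = atan2(-15.18, -17.80) = -139.5422° be the start→goal bearing.
Normalize: d = |goal − start| / ρ = 23.393854/5.45 = 4.292450, α = (θ_start − ψ) mod 360° = 291.8422° = 5.093607 rad, β = (θ_goal − ψ) mod 360° = 60.2422° = 1.051424 rad.
Common terms: sin α = -0.928212, cos α = 0.372051, sin β = 0.868131, cos β = 0.496335, cos(α−β) = -0.621148, d² = 18.425129. Work in radians in the unit-radius frame; every candidate has L = ρ·(t + p + q).
LSL: p² = 2 + d² − 2cos(α−β) + 2d(sin α − sin β) = 6.245997; p = √p² = 2.499199; φ = atan2(cos β − cos α, d + sin α − sin β) = 0.049750 rad; t = (φ − α) mod 2π = 1.239329 rad, q = (β − φ) mod 2π = 1.001674 rad → L = 5.45·(1.239329 + 2.499199 + 1.001674) = 5.45·4.740202 = 25.834101 m
RSR: p² = 2 + d² − 2cos(α−β) + 2d(sin β − sin α) = 37.088853; p = √p² = 6.090062; φ = atan2(cos α − cos β, d − sin α + sin β) = -0.020409 rad; t = (α − φ) mod 2π = 5.114016 rad, q = (φ − β) mod 2π = 5.211352 rad → L = 5.45·(5.114016 + 6.090062 + 5.211352) = 5.45·16.415430 = 89.464092 m
LSR: p² = d² − 2 + 2cos(α−β) + 2d(sin α + sin β) = 14.667040; p = √p² = 3.829757; φ = atan2(−cos α − cos β, d + sin α + sin β) − atan2(−2, p) = 0.278901 rad; t = (φ − α) mod 2π = 1.468480 rad, q = (φ − β) mod 2π = 5.510663 rad → L = 5.45·(1.468480 + 3.829757 + 5.510663) = 5.45·10.808900 = 58.908505 m
RSL: p² = d² − 2 + 2cos(α−β) − 2d(sin α + sin β) = 15.698627; p = √p² = 3.962149; φ = atan2(cos α + cos β, d − sin α − sin β) − atan2(2, p) = -0.270534 rad; t = (α − φ) mod 2π = 5.364141 rad, q = (β − φ) mod 2π = 1.321958 rad → L = 5.45·(5.364141 + 3.962149 + 1.321958) = 5.45·10.648249 = 58.032955 m
RLR: c = (6 − d² + 2cos(α−β) + 2d(sin α − sin β))/8 = -3.636107, |c| > 1 → infeasible
LRL: c = (6 − d² + 2cos(α−β) − 2d(sin α − sin β))/8 = 0.219250; p = 2π − arccos c = 4.933435 rad; φ = atan2(cos β − cos α, d + sin α − sin β) = 0.049750 rad; t = (φ − α + p/2) mod 2π = 3.706047 rad, q = (β − α − t + p) mod 2π = 3.468391 rad → L = 5.45·(3.706047 + 4.933435 + 3.468391) = 5.45·12.107873 = 65.987907 m
Shortest: LSL with L = 25.834101 m ≈ 25.8341 m
Convert LSL to answer units (arcs ×180/π): t = 1.239329·180/π = 71.0083°, p = ρ·p = 5.45·2.499199 = 13.6206 m, q = 1.001674·180/π = 57.3917°, L = 25.8341 m.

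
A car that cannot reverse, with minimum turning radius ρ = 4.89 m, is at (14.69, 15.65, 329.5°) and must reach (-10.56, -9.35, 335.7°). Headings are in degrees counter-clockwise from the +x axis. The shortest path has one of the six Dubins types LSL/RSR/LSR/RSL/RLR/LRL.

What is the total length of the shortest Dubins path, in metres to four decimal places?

Let ψ = atan2(Δy, Δx) = atan2(-25.00, -25.25) = -135.2851° be the start→goal bearing.
Normalize: d = |goal − start| / ρ = 35.532555/4.89 = 7.266371, α = (θ_start − ψ) mod 360° = 104.7851° = 1.828844 rad, β = (θ_goal − ψ) mod 360° = 110.9851° = 1.937055 rad.
Common terms: sin α = 0.966890, cos α = -0.255194, sin β = 0.933674, cos β = -0.358124, cos(α−β) = 0.994151, d² = 52.800151. Work in radians in the unit-radius frame; every candidate has L = ρ·(t + p + q).
LSL: p² = 2 + d² − 2cos(α−β) + 2d(sin α − sin β) = 53.294571; p = √p² = 7.300313; φ = atan2(cos β − cos α, d + sin α − sin β) = -0.014100 rad; t = (φ − α) mod 2π = 4.440241 rad, q = (β − φ) mod 2π = 1.951155 rad → L = 4.89·(4.440241 + 7.300313 + 1.951155) = 4.89·13.691709 = 66.952456 m
RSR: p² = 2 + d² − 2cos(α−β) + 2d(sin β − sin α) = 52.329128; p = √p² = 7.233887; φ = atan2(cos α − cos β, d − sin α + sin β) = 0.014229 rad; t = (α − φ) mod 2π = 1.814615 rad, q = (φ − β) mod 2π = 4.360360 rad → L = 4.89·(1.814615 + 7.233887 + 4.360360) = 4.89·13.408862 = 65.569337 m
LSR: p² = d² − 2 + 2cos(α−β) + 2d(sin α + sin β) = 80.408859; p = √p² = 8.967099; φ = atan2(−cos α − cos β, d + sin α + sin β) − atan2(−2, p) = 0.286252 rad; t = (φ − α) mod 2π = 4.740593 rad, q = (φ − β) mod 2π = 4.632382 rad → L = 4.89·(4.740593 + 8.967099 + 4.632382) = 4.89·18.340074 = 89.682962 m
RSL: p² = d² − 2 + 2cos(α−β) − 2d(sin α + sin β) = 25.168048; p = √p² = 5.016777; φ = atan2(cos α + cos β, d − sin α − sin β) − atan2(2, p) = -0.493160 rad; t = (α − φ) mod 2π = 2.322004 rad, q = (β − φ) mod 2π = 2.430214 rad → L = 4.89·(2.322004 + 5.016777 + 2.430214) = 4.89·9.768995 = 47.770386 m
RLR: c = (6 − d² + 2cos(α−β) + 2d(sin α − sin β))/8 = -5.541141, |c| > 1 → infeasible
LRL: c = (6 − d² + 2cos(α−β) − 2d(sin α − sin β))/8 = -5.661821, |c| > 1 → infeasible
Shortest: RSL with L = 47.770386 m ≈ 47.7704 m

47.7704 m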